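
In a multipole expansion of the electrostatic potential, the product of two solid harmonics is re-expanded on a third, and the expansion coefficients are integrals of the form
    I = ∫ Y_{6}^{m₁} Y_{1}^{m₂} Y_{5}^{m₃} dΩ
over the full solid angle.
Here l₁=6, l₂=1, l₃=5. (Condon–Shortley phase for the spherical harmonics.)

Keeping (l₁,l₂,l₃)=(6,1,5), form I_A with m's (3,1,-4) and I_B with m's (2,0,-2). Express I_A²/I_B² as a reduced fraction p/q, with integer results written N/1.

Same 6,1,5: normalisation and zero-m 3j drop out of the ratio.
A: Δ: 2! 10! 0! / 13! → 1/858; sum: t=2:+1/725760 = 1/725760; 3j²(6 1 5; 3 1 -4) = Δ·Π!·Σ² = 1/286  (sign -1)
B: Δ: 2! 10! 0! / 13! → 1/858; sum: t=1:−1/30240 = -1/30240; 3j²(6 1 5; 2 0 -2) = Δ·Π!·Σ² = 16/429  (sign +1)
I_A²/I_B² = (1/286)/(16/429) = 3/32

3/32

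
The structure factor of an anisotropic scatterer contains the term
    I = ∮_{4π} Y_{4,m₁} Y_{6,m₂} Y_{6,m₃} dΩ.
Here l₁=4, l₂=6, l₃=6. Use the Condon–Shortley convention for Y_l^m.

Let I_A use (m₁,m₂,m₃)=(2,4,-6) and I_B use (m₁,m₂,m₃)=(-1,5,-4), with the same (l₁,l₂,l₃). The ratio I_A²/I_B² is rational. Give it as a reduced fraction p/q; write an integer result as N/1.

l's match ⇒ only the (l;m) 3-j factors differ between A and B.
A: triangle coeff Δ(4,6,6) = 1/15315300; Σ_t [2,2]: t=2:+1/3870720 = 1/3870720; (3j)²=135/6188 [(4 6 6; 2 4 -6)], sign=+1
B: triangle coeff Δ(4,6,6) = 1/15315300; Σ_t [3,4]: t=3:−1/967680 t=4:+1/725760 = 1/2903040; (3j)²=5/3094 [(4 6 6; -1 5 -4)], sign=+1
I_A²/I_B² = (135/6188)/(5/3094) = 27/2

27/2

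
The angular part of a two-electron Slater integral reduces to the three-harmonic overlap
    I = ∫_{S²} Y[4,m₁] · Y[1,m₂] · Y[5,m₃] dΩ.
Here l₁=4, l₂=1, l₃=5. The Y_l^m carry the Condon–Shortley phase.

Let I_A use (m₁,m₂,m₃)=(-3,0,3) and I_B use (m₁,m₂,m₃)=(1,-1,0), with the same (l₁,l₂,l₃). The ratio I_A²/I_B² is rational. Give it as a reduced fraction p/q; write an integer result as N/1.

Shared (l₁,l₂,l₃)=(4,1,5): N and (l;000)² cancel in I_A²/I_B².
A: Δ = 0!·8!·2!/11! = 1/495; Racah Σ t=0..0: t=0:+1/5040 = 1/5040; ⇒ 3j(4 1 5; -3 0 3)² = 16/495, sgn +1
B: Δ = 0!·8!·2!/11! = 1/495; Racah Σ t=0..0: t=0:+1/1440 = 1/1440; ⇒ 3j(4 1 5; 1 -1 0)² = 2/99, sgn -1
I_A²/I_B² = (16/495)/(2/99) = 8/5

8/5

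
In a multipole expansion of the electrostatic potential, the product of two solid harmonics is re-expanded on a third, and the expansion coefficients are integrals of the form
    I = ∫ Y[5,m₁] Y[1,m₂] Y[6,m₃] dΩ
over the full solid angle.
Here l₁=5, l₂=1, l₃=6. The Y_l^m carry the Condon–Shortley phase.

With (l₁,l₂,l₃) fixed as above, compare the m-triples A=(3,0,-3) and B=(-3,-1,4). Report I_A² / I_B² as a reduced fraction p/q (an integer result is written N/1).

3/5

l's match ⇒ only the (l;m) 3-j factors differ between A and B.
A: triangle coeff Δ(5,1,6) = 1/858; Σ_t [0,0]: t=0:+1/80640 = 1/80640; (3j)²=9/286 [(5 1 6; 3 0 -3)], sign=-1
B: triangle coeff Δ(5,1,6) = 1/858; Σ_t [0,0]: t=0:+1/161280 = 1/161280; (3j)²=15/286 [(5 1 6; -3 -1 4)], sign=+1
I_A²/I_B² = (9/286)/(15/286) = 3/5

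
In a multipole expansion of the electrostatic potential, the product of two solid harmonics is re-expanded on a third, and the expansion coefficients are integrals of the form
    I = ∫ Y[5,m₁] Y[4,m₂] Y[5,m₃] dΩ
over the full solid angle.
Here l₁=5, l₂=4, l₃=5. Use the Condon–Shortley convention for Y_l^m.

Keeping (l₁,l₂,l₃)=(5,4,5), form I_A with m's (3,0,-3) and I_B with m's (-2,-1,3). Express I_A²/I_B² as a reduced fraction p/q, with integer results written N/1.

l's match ⇒ only the (l;m) 3-j factors differ between A and B.
A: triangle coeff Δ(5,4,5) = 1/3153150; Σ_t [0,2]: t=0:+1/27648 t=1:−1/4320 t=2:+1/11520 = -1/9216; (3j)²=2/143 [(5 4 5; 3 0 -3)], sign=-1
B: triangle coeff Δ(5,4,5) = 1/3153150; Σ_t [1,3]: t=1:−1/17280 t=2:+1/2880 t=3:−1/6912 = 1/6912; (3j)²=5/429 [(5 4 5; -2 -1 3)], sign=+1
I_A²/I_B² = (2/143)/(5/429) = 6/5

6/5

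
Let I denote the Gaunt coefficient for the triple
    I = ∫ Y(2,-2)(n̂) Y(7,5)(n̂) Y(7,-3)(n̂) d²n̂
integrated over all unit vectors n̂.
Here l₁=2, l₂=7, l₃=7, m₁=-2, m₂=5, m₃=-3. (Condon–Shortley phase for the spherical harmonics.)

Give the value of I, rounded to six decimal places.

m-sum 0 ✓  L=16 even ✓  5≤7≤9 ✓
Π(2lᵢ+1) = 5×15×15 = 1125
triangle coeff Δ(2,7,7) = 1/185640
Σ_t [0,2]: t=0:+1/2419200 t=1:−1/518400 t=2:+1/2419200 = -1/907200
(3j)²=56/3315 [(2 7 7; 0 0 0)], sign=+1
Σ_t [2,2]: t=2:+1/29030400 = 1/29030400
(3j)²=99/7735 [(2 7 7; -2 5 -3)], sign=+1
⇒ 4πI² = 11880/48841
I = (+1)√(11880/48841/(4π)) = 0.13912687

0.139127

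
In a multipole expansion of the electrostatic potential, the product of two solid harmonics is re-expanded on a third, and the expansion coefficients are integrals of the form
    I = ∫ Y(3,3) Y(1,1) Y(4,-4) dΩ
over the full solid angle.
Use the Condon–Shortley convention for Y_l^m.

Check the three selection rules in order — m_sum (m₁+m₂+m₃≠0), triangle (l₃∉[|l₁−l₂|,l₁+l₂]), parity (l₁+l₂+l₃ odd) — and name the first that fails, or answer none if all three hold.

Σmᵢ = 0  ✓
l₃∈[|l₁−l₂|,l₁+l₂]=[2,4], have l₃=4  ✓
Σlᵢ = 8 ⇒ even  ✓

none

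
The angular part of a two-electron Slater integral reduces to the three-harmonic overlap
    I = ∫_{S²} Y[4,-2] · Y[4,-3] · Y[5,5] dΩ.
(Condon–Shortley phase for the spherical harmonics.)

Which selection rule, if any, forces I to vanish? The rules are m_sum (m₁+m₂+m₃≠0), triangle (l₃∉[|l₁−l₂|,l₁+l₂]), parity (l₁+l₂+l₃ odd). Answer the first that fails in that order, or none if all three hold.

parity

m₁+m₂+m₃ = -2 − 3 + 5 = 0  ✓
triangle: |4−4|=0 ≤ l₃=5 ≤ 4+4=8  ✓
parity: l₁+l₂+l₃ = 13 is odd  ✗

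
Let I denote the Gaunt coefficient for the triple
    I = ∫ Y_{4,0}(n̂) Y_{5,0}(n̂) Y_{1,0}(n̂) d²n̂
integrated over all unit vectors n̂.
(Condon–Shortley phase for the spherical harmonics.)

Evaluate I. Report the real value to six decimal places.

Rules hold: Σm=0, L=10 even, 1≤1≤9.
N = 9·11·3 = 297
Δ = 8!·0!·2!/11! = 1/495
Racah Σ t=4..4: t=4:+1/576 = 1/576
⇒ 3j(4 5 1; 0 0 0)² = 5/99, sgn -1
(m-triple is (0,0,0) — same symbol as above.)
4πI² = N·(3j₀)²·(3jₘ)² = 25/33
I = +1·√(0.757576/4π) = 0.24553200

0.245532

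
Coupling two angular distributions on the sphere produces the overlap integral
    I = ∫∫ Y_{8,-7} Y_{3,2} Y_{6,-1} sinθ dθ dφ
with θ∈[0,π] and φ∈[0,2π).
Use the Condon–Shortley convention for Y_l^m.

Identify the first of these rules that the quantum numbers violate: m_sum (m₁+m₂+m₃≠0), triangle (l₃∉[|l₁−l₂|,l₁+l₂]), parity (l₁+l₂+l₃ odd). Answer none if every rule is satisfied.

m_sum

Σmᵢ = -6  ✗
l₃∈[|l₁−l₂|,l₁+l₂]=[5,11], have l₃=6
Σlᵢ = 17 ⇒ odd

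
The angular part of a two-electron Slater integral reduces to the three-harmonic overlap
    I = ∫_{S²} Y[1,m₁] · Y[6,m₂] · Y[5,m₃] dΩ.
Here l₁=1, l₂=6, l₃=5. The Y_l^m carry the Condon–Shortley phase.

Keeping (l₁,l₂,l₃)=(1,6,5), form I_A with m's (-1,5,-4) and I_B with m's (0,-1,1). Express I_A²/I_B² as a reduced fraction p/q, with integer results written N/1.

Shared (l₁,l₂,l₃)=(1,6,5): N and (l;000)² cancel in I_A²/I_B².
A: Δ = 2!·0!·10!/13! = 1/858; Racah Σ t=2..2: t=2:+1/725760 = 1/725760; ⇒ 3j(1 6 5; -1 5 -4)² = 5/78, sgn -1
B: Δ = 2!·0!·10!/13! = 1/858; Racah Σ t=1..1: t=1:−1/17280 = -1/17280; ⇒ 3j(1 6 5; 0 -1 1)² = 35/858, sgn -1
I_A²/I_B² = (5/78)/(35/858) = 11/7

11/7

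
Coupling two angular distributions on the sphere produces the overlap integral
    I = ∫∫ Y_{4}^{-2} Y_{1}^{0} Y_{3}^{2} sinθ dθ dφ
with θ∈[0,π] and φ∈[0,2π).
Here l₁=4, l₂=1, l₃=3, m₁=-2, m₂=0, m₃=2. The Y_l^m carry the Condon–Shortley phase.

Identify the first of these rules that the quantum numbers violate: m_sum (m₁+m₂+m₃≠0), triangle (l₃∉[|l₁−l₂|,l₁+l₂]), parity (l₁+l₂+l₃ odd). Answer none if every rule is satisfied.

azimuthal sum: -2 + 0 + 2 = 0  ✓
3 ≤ 3 ≤ 5 (triangle on l)  ✓
L = 4 + 1 + 3 = 8 (even)  ✓

none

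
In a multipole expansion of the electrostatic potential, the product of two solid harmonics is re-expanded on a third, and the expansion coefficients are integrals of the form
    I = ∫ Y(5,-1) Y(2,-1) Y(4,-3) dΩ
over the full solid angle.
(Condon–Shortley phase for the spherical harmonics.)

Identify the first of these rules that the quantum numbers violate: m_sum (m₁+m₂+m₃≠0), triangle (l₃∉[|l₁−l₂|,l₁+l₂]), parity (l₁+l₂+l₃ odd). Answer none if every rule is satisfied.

m_sum

Σmᵢ = -5  ✗
l₃∈[|l₁−l₂|,l₁+l₂]=[3,7], have l₃=4
Σlᵢ = 11 ⇒ odd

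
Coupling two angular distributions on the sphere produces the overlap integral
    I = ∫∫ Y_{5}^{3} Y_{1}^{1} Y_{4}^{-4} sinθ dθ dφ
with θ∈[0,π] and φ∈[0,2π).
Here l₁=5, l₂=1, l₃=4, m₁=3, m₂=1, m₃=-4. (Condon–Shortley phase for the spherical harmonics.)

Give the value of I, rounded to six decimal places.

Checks pass: Σm=0; 10 even; l₃=4∈[4,6].
(2·5+1)(2·1+1)(2·4+1) = 297
Δ: 2! 8! 0! / 11! → 1/495
sum: t=1:−1/576 = -1/576
3j²(5 1 4; 0 0 0) = Δ·Π!·Σ² = 5/99  (sign -1)
sum: t=2:+1/80640 = 1/80640
3j²(5 1 4; 3 1 -4) = Δ·Π!·Σ² = 1/495  (sign +1)
combine: 4πI² = 297·5/99·1/495 = 1/33
take √, sign -1: I = -0.04910640

-0.049106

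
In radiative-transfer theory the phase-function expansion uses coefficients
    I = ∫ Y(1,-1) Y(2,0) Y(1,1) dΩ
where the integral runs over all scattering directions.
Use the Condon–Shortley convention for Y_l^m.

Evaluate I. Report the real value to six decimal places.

Rules hold: Σm=0, L=4 even, 1≤1≤3.
N = 3·5·3 = 45
Δ = 2!·0!·2!/5! = 1/30
Racah Σ t=1..1: t=1:−1/1 = -1/1
⇒ 3j(1 2 1; 0 0 0)² = 2/15, sgn +1
Racah Σ t=2..2: t=2:+1/4 = 1/4
⇒ 3j(1 2 1; -1 0 1)² = 1/30, sgn +1
4πI² = N·(3j₀)²·(3jₘ)² = 1/5
I = +1·√(0.2/4π) = 0.12615663

0.126157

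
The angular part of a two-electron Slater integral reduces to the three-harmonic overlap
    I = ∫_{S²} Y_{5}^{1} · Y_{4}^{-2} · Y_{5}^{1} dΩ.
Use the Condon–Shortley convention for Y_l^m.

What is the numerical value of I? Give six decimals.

0.137240

Rules hold: Σm=0, L=14 even, 1≤5≤9.
N = 11·9·11 = 1089
Δ = 4!·6!·4!/15! = 1/3153150
Racah Σ t=0..4: t=0:+1/69120 t=1:−1/1728 t=2:+1/576 t=3:−1/1728 t=4:+1/69120 = 7/11520
⇒ 3j(5 4 5; 0 0 0)² = 2/143, sgn -1
Racah Σ t=0..2: t=0:+1/4608 t=1:−1/1296 t=2:+1/4608 = -7/20736
⇒ 3j(5 4 5; 1 -2 1)² = 20/1287, sgn -1
4πI² = N·(3j₀)²·(3jₘ)² = 40/169
I = +1·√(0.236686/4π) = 0.13724032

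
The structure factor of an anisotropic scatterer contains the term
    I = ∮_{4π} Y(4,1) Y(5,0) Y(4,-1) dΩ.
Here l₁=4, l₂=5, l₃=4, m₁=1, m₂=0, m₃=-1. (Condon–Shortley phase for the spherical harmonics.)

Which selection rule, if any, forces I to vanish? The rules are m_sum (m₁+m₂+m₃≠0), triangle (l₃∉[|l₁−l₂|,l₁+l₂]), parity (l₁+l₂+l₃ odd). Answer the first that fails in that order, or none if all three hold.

parity

Σmᵢ = 0  ✓
l₃∈[|l₁−l₂|,l₁+l₂]=[1,9], have l₃=4  ✓
Σlᵢ = 13 ⇒ odd  ✗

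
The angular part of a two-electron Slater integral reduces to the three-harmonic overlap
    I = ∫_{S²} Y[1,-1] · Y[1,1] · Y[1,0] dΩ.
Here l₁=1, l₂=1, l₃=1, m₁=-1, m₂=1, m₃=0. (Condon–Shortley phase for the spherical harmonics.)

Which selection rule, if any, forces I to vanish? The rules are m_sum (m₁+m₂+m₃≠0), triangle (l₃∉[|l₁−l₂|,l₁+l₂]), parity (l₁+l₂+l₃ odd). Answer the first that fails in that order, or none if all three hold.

Σmᵢ = 0  ✓
l₃∈[|l₁−l₂|,l₁+l₂]=[0,2], have l₃=1  ✓
Σlᵢ = 3 ⇒ odd  ✗

parity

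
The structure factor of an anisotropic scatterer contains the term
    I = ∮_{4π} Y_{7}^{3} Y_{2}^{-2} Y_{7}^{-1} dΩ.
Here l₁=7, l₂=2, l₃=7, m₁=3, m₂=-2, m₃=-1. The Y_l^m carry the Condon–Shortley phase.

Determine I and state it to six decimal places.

Checks pass: Σm=0; 16 even; l₃=7∈[5,9].
(2·7+1)(2·2+1)(2·7+1) = 1125
Δ: 2! 12! 2! / 17! → 1/185640
sum: t=0:+1/2419200 t=1:−1/518400 t=2:+1/2419200 = -1/907200
3j²(7 2 7; 0 0 0) = Δ·Π!·Σ² = 56/3315  (sign +1)
sum: t=0:+1/3870720 = 1/3870720
3j²(7 2 7; 3 -2 -1) = Δ·Π!·Σ² = 135/6188  (sign +1)
combine: 4πI² = 1125·56/3315·135/6188 = 20250/48841
take √, sign +1: I = 0.18164160

0.181642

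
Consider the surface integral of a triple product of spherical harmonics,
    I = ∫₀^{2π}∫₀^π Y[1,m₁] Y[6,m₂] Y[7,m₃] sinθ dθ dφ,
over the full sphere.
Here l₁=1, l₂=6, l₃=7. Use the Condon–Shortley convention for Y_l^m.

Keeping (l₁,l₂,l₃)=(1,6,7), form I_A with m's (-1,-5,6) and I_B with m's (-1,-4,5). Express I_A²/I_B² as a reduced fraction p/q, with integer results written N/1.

13/11

l's match ⇒ only the (l;m) 3-j factors differ between A and B.
A: triangle coeff Δ(1,6,7) = 1/1365; Σ_t [0,0]: t=0:+1/79833600 = 1/79833600; (3j)²=2/35 [(1 6 7; -1 -5 6)], sign=-1
B: triangle coeff Δ(1,6,7) = 1/1365; Σ_t [0,0]: t=0:+1/14515200 = 1/14515200; (3j)²=22/455 [(1 6 7; -1 -4 5)], sign=+1
I_A²/I_B² = (2/35)/(22/455) = 13/11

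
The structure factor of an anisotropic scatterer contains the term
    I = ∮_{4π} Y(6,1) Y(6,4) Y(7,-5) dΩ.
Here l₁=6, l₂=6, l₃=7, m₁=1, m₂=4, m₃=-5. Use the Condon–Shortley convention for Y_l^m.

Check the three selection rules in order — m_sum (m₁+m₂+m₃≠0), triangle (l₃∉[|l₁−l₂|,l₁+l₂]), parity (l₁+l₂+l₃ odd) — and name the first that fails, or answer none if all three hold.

parity

azimuthal sum: 1 + 4 − 5 = 0  ✓
0 ≤ 7 ≤ 12 (triangle on l)  ✓
L = 6 + 6 + 7 = 19 (odd)  ✗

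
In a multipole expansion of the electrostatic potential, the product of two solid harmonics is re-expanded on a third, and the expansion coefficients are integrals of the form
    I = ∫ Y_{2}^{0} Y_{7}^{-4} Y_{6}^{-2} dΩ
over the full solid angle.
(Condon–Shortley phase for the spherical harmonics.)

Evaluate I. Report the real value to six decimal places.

0.000000

Σmᵢ = -6 ≠ 0, so the φ-integral vanishes; I = 0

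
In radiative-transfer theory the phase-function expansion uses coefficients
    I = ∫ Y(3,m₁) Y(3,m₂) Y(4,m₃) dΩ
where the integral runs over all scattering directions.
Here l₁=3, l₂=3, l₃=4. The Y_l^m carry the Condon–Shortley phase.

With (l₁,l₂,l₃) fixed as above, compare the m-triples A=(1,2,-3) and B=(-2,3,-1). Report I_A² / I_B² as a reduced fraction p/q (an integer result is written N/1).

7/15

Same 3,3,4: normalisation and zero-m 3j drop out of the ratio.
A: Δ: 2! 4! 4! / 11! → 1/34650; sum: t=1:−1/144 t=2:+1/288 = -1/288; 3j²(3 3 4; 1 2 -3) = Δ·Π!·Σ² = 1/99  (sign +1)
B: Δ: 2! 4! 4! / 11! → 1/34650; sum: t=2:+1/288 = 1/288; 3j²(3 3 4; -2 3 -1) = Δ·Π!·Σ² = 5/231  (sign -1)
I_A²/I_B² = (1/99)/(5/231) = 7/15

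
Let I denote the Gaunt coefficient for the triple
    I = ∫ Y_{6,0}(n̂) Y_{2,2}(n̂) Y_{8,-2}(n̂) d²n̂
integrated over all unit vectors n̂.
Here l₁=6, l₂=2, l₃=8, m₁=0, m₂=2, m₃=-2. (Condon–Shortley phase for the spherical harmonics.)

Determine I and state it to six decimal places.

0.122977

Checks pass: Σm=0; 16 even; l₃=8∈[4,8].
(2·6+1)(2·2+1)(2·8+1) = 1105
Δ: 0! 12! 4! / 17! → 1/30940
sum: t=0:+1/2073600 = 1/2073600
3j²(6 2 8; 0 0 0) = Δ·Π!·Σ² = 28/1105  (sign +1)
sum: t=0:+1/12441600 = 1/12441600
3j²(6 2 8; 0 2 -2) = Δ·Π!·Σ² = 3/442  (sign +1)
combine: 4πI² = 1105·28/1105·3/442 = 42/221
take √, sign +1: I = 0.12297691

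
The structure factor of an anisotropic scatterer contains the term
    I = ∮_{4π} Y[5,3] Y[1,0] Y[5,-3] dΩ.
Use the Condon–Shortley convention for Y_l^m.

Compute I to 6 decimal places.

l₁+l₂+l₃=11 is odd: 3j(l;000)=0 ⇒ I=0

0.000000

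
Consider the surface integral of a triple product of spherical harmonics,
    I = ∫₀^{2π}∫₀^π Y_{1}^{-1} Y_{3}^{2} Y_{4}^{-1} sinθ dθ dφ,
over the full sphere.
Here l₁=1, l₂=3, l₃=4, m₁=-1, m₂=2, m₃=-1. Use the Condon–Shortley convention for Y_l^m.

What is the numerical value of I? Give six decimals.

-0.106622

Rules hold: Σm=0, L=8 even, 2≤4≤4.
N = 3·7·9 = 189
Δ = 0!·2!·6!/9! = 1/252
Racah Σ t=0..0: t=0:+1/36 = 1/36
⇒ 3j(1 3 4; 0 0 0)² = 4/63, sgn +1
Racah Σ t=0..0: t=0:+1/240 = 1/240
⇒ 3j(1 3 4; -1 2 -1)² = 1/84, sgn -1
4πI² = N·(3j₀)²·(3jₘ)² = 1/7
I = -1·√(0.142857/4π) = -0.10662181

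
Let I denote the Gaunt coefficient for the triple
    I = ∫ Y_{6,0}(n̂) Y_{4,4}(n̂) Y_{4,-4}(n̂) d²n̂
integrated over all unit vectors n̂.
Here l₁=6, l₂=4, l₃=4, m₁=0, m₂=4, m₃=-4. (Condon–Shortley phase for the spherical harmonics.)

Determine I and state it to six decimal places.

Checks pass: Σm=0; 14 even; l₃=4∈[2,10].
(2·6+1)(2·4+1)(2·4+1) = 1053
Δ: 6! 6! 2! / 15! → 1/1261260
sum: t=2:+1/4608 t=3:−1/1296 t=4:+1/4608 = -7/20736
3j²(6 4 4; 0 0 0) = Δ·Π!·Σ² = 20/1287  (sign -1)
sum: t=6:+1/1036800 = 1/1036800
3j²(6 4 4; 0 4 -4) = Δ·Π!·Σ² = 4/6435  (sign +1)
combine: 4πI² = 1053·20/1287·4/6435 = 16/1573
take √, sign -1: I = -0.02845055

-0.028451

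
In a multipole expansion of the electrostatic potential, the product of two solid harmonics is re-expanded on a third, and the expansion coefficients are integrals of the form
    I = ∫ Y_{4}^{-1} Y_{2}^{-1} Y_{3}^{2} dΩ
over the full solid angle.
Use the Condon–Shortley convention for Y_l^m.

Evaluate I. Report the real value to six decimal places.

0.000000

Σlᵢ=9 odd — θ-integrand is odd under cosθ→−cosθ; I=0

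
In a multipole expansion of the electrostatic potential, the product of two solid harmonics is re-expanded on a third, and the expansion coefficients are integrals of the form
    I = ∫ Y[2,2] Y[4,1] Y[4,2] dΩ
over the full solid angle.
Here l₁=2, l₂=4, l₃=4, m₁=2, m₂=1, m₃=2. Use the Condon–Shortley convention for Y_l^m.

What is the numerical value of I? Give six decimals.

0.000000

Σmᵢ = 5 ≠ 0, so the φ-integral vanishes; I = 0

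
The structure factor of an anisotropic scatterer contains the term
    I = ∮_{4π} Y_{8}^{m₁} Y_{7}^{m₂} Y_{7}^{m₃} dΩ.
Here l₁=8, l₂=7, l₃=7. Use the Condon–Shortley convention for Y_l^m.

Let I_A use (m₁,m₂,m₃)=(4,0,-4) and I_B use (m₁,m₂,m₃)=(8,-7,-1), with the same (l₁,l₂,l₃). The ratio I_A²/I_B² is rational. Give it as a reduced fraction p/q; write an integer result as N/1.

l's match ⇒ only the (l;m) 3-j factors differ between A and B.
A: triangle coeff Δ(8,7,7) = 1/22086194130; Σ_t [1,4]: t=1:−1/2612736000 t=2:+1/248832000 t=3:−1/174182400 t=4:+1/836075520 = -19/20901888000; (3j)²=133/50830 [(8 7 7; 4 0 -4)], sign=+1
B: triangle coeff Δ(8,7,7) = 1/22086194130; Σ_t [0,0]: t=0:+1/1170505728000 = 1/1170505728000; (3j)²=13/7429 [(8 7 7; 8 -7 -1)], sign=+1
I_A²/I_B² = (133/50830)/(13/7429) = 2527/1690

2527/1690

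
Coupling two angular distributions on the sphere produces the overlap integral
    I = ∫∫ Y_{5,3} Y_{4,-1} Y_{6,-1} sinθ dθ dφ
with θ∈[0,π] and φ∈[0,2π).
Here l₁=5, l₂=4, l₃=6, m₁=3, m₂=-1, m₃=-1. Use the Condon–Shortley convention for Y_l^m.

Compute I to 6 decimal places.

0.000000

Σmᵢ = 1 ≠ 0, so the φ-integral vanishes; I = 0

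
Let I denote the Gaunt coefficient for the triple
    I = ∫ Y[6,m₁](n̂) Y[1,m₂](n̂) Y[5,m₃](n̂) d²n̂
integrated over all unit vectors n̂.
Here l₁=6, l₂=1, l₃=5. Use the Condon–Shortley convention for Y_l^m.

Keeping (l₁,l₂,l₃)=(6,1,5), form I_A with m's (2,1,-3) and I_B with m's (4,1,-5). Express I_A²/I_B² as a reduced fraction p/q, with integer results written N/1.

6/1

Shared (l₁,l₂,l₃)=(6,1,5): N and (l;000)² cancel in I_A²/I_B².
A: Δ = 2!·10!·0!/13! = 1/858; Racah Σ t=2..2: t=2:+1/161280 = 1/161280; ⇒ 3j(6 1 5; 2 1 -3)² = 1/143, sgn +1
B: Δ = 2!·10!·0!/13! = 1/858; Racah Σ t=2..2: t=2:+1/7257600 = 1/7257600; ⇒ 3j(6 1 5; 4 1 -5)² = 1/858, sgn +1
I_A²/I_B² = (1/143)/(1/858) = 6/1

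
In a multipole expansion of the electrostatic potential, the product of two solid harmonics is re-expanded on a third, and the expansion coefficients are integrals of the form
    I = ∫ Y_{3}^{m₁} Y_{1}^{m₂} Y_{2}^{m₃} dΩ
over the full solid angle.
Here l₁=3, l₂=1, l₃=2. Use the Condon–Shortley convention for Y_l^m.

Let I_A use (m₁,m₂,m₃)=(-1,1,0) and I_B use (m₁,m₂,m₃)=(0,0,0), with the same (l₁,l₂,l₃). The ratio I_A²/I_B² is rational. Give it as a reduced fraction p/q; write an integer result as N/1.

2/3

l's match ⇒ only the (l;m) 3-j factors differ between A and B.
A: triangle coeff Δ(3,1,2) = 1/105; Σ_t [2,2]: t=2:+1/8 = 1/8; (3j)²=2/35 [(3 1 2; -1 1 0)], sign=+1
B: triangle coeff Δ(3,1,2) = 1/105; Σ_t [1,1]: t=1:−1/4 = -1/4; (3j)²=3/35 [(3 1 2; 0 0 0)], sign=-1
I_A²/I_B² = (2/35)/(3/35) = 2/3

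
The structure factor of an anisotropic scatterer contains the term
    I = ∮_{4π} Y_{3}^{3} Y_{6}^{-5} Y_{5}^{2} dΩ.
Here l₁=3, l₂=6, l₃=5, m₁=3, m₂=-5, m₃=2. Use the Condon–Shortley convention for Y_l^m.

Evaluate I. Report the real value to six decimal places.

Checks pass: Σm=0; 14 even; l₃=5∈[3,9].
(2·3+1)(2·6+1)(2·5+1) = 1001
Δ: 4! 2! 8! / 15! → 1/675675
sum: t=1:−1/8640 t=2:+1/2304 t=3:−1/8640 = 7/34560
3j²(3 6 5; 0 0 0) = Δ·Π!·Σ² = 7/429  (sign -1)
sum: t=0:+1/241920 = 1/241920
3j²(3 6 5; 3 -5 2) = Δ·Π!·Σ² = 2/91  (sign -1)
combine: 4πI² = 1001·7/429·2/91 = 14/39
take √, sign +1: I = 0.16901560

0.169016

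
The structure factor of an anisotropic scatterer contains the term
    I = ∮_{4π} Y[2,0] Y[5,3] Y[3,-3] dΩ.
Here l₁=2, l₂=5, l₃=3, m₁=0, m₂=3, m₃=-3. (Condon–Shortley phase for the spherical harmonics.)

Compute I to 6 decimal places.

-0.126792

Rules hold: Σm=0, L=10 even, 3≤3≤7.
N = 5·11·7 = 385
Δ = 4!·0!·6!/11! = 1/2310
Racah Σ t=2..2: t=2:+1/144 = 1/144
⇒ 3j(2 5 3; 0 0 0)² = 10/231, sgn -1
Racah Σ t=2..2: t=2:+1/2880 = 1/2880
⇒ 3j(2 5 3; 0 3 -3)² = 2/165, sgn +1
4πI² = N·(3j₀)²·(3jₘ)² = 20/99
I = -1·√(0.20202/4π) = -0.12679218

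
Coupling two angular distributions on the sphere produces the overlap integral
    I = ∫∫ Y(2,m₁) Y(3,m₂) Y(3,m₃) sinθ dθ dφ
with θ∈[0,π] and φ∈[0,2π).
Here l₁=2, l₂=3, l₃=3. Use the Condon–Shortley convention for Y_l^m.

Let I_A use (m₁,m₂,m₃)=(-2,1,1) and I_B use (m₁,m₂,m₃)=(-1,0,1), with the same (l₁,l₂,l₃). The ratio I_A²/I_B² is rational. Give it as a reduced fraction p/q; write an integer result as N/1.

Shared (l₁,l₂,l₃)=(2,3,3): N and (l;000)² cancel in I_A²/I_B².
A: Δ = 2!·2!·4!/9! = 1/3780; Racah Σ t=2..2: t=2:+1/16 = 1/16; ⇒ 3j(2 3 3; -2 1 1)² = 2/35, sgn +1
B: Δ = 2!·2!·4!/9! = 1/3780; Racah Σ t=1..2: t=1:−1/8 t=2:+1/12 = -1/24; ⇒ 3j(2 3 3; -1 0 1)² = 1/210, sgn -1
I_A²/I_B² = (2/35)/(1/210) = 12/1

12/1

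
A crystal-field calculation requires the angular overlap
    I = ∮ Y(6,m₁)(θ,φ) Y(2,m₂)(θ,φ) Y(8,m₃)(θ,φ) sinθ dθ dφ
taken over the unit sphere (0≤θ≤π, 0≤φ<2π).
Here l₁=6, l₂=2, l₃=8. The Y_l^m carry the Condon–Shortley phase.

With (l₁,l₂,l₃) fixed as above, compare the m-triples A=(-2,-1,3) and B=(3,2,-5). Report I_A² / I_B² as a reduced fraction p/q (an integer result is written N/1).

15/13

l's match ⇒ only the (l;m) 3-j factors differ between A and B.
A: triangle coeff Δ(6,2,8) = 1/30940; Σ_t [0,0]: t=0:+1/5806080 = 1/5806080; (3j)²=165/6188 [(6 2 8; -2 -1 3)], sign=-1
B: triangle coeff Δ(6,2,8) = 1/30940; Σ_t [0,0]: t=0:+1/52254720 = 1/52254720; (3j)²=11/476 [(6 2 8; 3 2 -5)], sign=-1
I_A²/I_B² = (165/6188)/(11/476) = 15/13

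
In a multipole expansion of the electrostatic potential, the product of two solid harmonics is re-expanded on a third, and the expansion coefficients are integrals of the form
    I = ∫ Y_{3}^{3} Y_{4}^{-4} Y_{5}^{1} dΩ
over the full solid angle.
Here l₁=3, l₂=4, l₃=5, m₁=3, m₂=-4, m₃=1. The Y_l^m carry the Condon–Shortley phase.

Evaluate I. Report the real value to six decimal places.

Rules hold: Σm=0, L=12 even, 1≤5≤7.
N = 7·9·11 = 693
Δ = 2!·4!·6!/13! = 1/180180
Racah Σ t=0..2: t=0:+1/576 t=1:−1/144 t=2:+1/576 = -1/288
⇒ 3j(3 4 5; 0 0 0)² = 20/1001, sgn +1
Racah Σ t=0..0: t=0:+1/34560 = 1/34560
⇒ 3j(3 4 5; 3 -4 1)² = 1/429, sgn +1
4πI² = N·(3j₀)²·(3jₘ)² = 60/1859
I = +1·√(0.0322754/4π) = 0.05067935

0.050679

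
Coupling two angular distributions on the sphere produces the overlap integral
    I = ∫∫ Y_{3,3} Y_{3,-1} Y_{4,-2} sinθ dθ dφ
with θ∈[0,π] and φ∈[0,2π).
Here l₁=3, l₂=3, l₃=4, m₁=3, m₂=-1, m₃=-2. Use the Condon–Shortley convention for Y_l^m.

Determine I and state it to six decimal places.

-0.188451

Checks pass: Σm=0; 10 even; l₃=4∈[0,6].
(2·3+1)(2·3+1)(2·4+1) = 441
Δ: 2! 4! 4! / 11! → 1/34650
sum: t=0:+1/72 t=1:−1/16 t=2:+1/72 = -5/144
3j²(3 3 4; 0 0 0) = Δ·Π!·Σ² = 2/77  (sign -1)
sum: t=0:+1/192 = 1/192
3j²(3 3 4; 3 -1 -2) = Δ·Π!·Σ² = 3/77  (sign +1)
combine: 4πI² = 441·2/77·3/77 = 54/121
take √, sign -1: I = -0.18845135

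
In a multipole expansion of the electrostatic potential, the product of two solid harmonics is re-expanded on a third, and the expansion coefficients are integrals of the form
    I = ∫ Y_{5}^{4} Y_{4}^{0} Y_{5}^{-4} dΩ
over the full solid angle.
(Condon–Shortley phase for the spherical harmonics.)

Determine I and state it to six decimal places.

-0.130198

Rules hold: Σm=0, L=14 even, 1≤5≤9.
N = 11·9·11 = 1089
Δ = 4!·6!·4!/15! = 1/3153150
Racah Σ t=0..4: t=0:+1/69120 t=1:−1/1728 t=2:+1/576 t=3:−1/1728 t=4:+1/69120 = 7/11520
⇒ 3j(5 4 5; 0 0 0)² = 2/143, sgn -1
Racah Σ t=0..1: t=0:+1/69120 t=1:−1/25920 = -1/41472
⇒ 3j(5 4 5; 4 0 -4)² = 2/143, sgn +1
4πI² = N·(3j₀)²·(3jₘ)² = 36/169
I = -1·√(0.213018/4π) = -0.13019760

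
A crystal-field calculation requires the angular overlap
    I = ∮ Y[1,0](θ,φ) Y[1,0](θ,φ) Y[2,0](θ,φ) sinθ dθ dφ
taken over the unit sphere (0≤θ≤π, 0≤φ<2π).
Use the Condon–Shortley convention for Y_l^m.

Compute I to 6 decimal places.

Checks pass: Σm=0; 4 even; l₃=2∈[0,2].
(2·1+1)(2·1+1)(2·2+1) = 45
Δ: 0! 2! 2! / 5! → 1/30
sum: t=0:+1/1 = 1/1
3j²(1 1 2; 0 0 0) = Δ·Π!·Σ² = 2/15  (sign +1)
(m-triple is (0,0,0) — same symbol as above.)
combine: 4πI² = 45·2/15·2/15 = 4/5
take √, sign +1: I = 0.25231325

0.252313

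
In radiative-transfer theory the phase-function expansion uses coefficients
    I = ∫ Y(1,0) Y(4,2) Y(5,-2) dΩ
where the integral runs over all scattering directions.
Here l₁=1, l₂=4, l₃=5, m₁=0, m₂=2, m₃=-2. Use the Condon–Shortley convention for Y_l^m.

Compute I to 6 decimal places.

0.225034

m-sum 0 ✓  L=10 even ✓  3≤5≤5 ✓
Π(2lᵢ+1) = 3×9×11 = 297
triangle coeff Δ(1,4,5) = 1/495
Σ_t [0,0]: t=0:+1/576 = 1/576
(3j)²=5/99 [(1 4 5; 0 0 0)], sign=-1
Σ_t [0,0]: t=0:+1/1440 = 1/1440
(3j)²=7/165 [(1 4 5; 0 2 -2)], sign=-1
⇒ 4πI² = 7/11
I = (+1)√(7/11/(4π)) = 0.22503380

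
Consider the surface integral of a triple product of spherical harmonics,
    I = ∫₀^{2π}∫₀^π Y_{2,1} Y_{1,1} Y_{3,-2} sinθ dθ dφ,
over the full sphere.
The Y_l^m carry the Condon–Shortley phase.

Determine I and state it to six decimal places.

0.261169

Checks pass: Σm=0; 6 even; l₃=3∈[1,3].
(2·2+1)(2·1+1)(2·3+1) = 105
Δ: 0! 4! 2! / 7! → 1/105
sum: t=0:+1/4 = 1/4
3j²(2 1 3; 0 0 0) = Δ·Π!·Σ² = 3/35  (sign -1)
sum: t=0:+1/12 = 1/12
3j²(2 1 3; 1 1 -2) = Δ·Π!·Σ² = 2/21  (sign -1)
combine: 4πI² = 105·3/35·2/21 = 6/7
take √, sign +1: I = 0.26116903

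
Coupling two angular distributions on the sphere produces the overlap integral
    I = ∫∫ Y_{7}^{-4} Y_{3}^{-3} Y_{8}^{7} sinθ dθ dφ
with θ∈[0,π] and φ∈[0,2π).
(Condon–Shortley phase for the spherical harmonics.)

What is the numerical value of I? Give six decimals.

Rules hold: Σm=0, L=18 even, 4≤8≤10.
N = 15·7·17 = 1785
Δ = 2!·12!·4!/19! = 1/5290740
Racah Σ t=0..2: t=0:+1/7257600 t=1:−1/2073600 t=2:+1/7257600 = -1/4838400
⇒ 3j(7 3 8; 0 0 0)² = 252/20995, sgn -1
Racah Σ t=0..0: t=0:+1/1916006400 = 1/1916006400
⇒ 3j(7 3 8; -4 -3 7)² = 15/1292, sgn -1
4πI² = N·(3j₀)²·(3jₘ)² = 19845/79781
I = +1·√(0.248743/4π) = 0.14069248

0.140692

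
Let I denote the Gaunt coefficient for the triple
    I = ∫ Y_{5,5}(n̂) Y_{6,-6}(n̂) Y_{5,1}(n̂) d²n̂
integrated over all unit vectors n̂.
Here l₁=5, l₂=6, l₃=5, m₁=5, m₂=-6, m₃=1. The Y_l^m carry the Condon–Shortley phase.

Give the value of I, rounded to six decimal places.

Checks pass: Σm=0; 16 even; l₃=5∈[1,11].
(2·5+1)(2·6+1)(2·5+1) = 1573
Δ: 6! 4! 6! / 17! → 1/28588560
sum: t=1:−1/345600 t=2:+1/13824 t=3:−1/5184 t=4:+1/13824 t=5:−1/345600 = -7/129600
3j²(5 6 5; 0 0 0) = Δ·Π!·Σ² = 80/7293  (sign +1)
sum: t=0:+1/12441600 = 1/12441600
3j²(5 6 5; 5 -6 1) = Δ·Π!·Σ² = 3/442  (sign +1)
combine: 4πI² = 1573·80/7293·3/442 = 440/3757
take √, sign +1: I = 0.09653856

0.096539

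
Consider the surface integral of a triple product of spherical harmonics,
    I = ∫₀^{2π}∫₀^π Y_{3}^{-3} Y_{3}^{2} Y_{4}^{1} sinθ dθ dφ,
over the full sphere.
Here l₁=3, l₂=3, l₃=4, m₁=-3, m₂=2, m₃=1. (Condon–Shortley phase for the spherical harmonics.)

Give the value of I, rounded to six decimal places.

Checks pass: Σm=0; 10 even; l₃=4∈[0,6].
(2·3+1)(2·3+1)(2·4+1) = 441
Δ: 2! 4! 4! / 11! → 1/34650
sum: t=0:+1/72 t=1:−1/16 t=2:+1/72 = -5/144
3j²(3 3 4; 0 0 0) = Δ·Π!·Σ² = 2/77  (sign -1)
sum: t=2:+1/288 = 1/288
3j²(3 3 4; -3 2 1) = Δ·Π!·Σ² = 5/231  (sign -1)
combine: 4πI² = 441·2/77·5/231 = 30/121
take √, sign +1: I = 0.14046335

0.140463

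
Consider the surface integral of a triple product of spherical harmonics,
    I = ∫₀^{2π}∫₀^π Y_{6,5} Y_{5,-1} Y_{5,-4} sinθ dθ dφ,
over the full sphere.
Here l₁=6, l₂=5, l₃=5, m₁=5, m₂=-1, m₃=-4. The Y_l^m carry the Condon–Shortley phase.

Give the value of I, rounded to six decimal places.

0.158629

Rules hold: Σm=0, L=16 even, 1≤5≤11.
N = 13·11·11 = 1573
Δ = 6!·6!·4!/17! = 1/28588560
Racah Σ t=1..5: t=1:−1/345600 t=2:+1/13824 t=3:−1/5184 t=4:+1/13824 t=5:−1/345600 = -7/129600
⇒ 3j(6 5 5; 0 0 0)² = 80/7293, sgn +1
Racah Σ t=0..1: t=0:+1/2073600 t=1:−1/518400 = -1/691200
⇒ 3j(6 5 5; 5 -1 -4)² = 81/4420, sgn +1
4πI² = N·(3j₀)²·(3jₘ)² = 1188/3757
I = +1·√(0.31621/4π) = 0.15862904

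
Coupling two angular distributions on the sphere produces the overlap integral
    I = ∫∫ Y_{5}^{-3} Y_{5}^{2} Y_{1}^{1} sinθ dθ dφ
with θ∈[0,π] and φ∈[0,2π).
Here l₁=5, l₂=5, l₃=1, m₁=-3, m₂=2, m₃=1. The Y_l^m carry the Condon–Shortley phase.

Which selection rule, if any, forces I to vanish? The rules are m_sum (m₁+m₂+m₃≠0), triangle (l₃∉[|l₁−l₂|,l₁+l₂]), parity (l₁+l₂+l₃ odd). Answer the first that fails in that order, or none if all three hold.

azimuthal sum: -3 + 2 + 1 = 0  ✓
0 ≤ 1 ≤ 10 (triangle on l)  ✓
L = 5 + 5 + 1 = 11 (odd)  ✗

parity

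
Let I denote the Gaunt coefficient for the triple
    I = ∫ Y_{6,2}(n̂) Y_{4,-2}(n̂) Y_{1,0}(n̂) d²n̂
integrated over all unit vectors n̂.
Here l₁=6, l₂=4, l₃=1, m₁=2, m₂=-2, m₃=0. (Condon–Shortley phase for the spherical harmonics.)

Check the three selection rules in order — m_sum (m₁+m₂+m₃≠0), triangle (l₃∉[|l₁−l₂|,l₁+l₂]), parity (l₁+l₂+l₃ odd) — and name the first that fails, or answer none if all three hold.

azimuthal sum: 2 − 2 + 0 = 0  ✓
2 ≤ 1 ≤ 10 (triangle on l)  ✗
L = 6 + 4 + 1 = 11 (odd)

triangle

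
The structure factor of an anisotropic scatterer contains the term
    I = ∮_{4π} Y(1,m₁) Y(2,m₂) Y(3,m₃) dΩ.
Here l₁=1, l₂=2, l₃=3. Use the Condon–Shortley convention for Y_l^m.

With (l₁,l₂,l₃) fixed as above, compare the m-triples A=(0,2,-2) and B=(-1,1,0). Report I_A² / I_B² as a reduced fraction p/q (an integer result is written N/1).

5/3

Shared (l₁,l₂,l₃)=(1,2,3): N and (l;000)² cancel in I_A²/I_B².
A: Δ = 0!·2!·4!/7! = 1/105; Racah Σ t=0..0: t=0:+1/24 = 1/24; ⇒ 3j(1 2 3; 0 2 -2)² = 1/21, sgn -1
B: Δ = 0!·2!·4!/7! = 1/105; Racah Σ t=0..0: t=0:+1/12 = 1/12; ⇒ 3j(1 2 3; -1 1 0)² = 1/35, sgn -1
I_A²/I_B² = (1/21)/(1/35) = 5/3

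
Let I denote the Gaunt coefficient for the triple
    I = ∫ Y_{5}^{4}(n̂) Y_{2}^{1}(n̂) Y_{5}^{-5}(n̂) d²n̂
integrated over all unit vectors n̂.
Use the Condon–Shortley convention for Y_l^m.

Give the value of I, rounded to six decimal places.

-0.187924

Rules hold: Σm=0, L=12 even, 3≤5≤7.
N = 11·5·11 = 605
Δ = 2!·8!·2!/13! = 1/38610
Racah Σ t=0..2: t=0:+1/2880 t=1:−1/576 t=2:+1/2880 = -1/960
⇒ 3j(5 2 5; 0 0 0)² = 10/429, sgn +1
Racah Σ t=1..1: t=1:−1/80640 = -1/80640
⇒ 3j(5 2 5; 4 1 -5)² = 9/286, sgn -1
4πI² = N·(3j₀)²·(3jₘ)² = 75/169
I = -1·√(0.443787/4π) = -0.18792404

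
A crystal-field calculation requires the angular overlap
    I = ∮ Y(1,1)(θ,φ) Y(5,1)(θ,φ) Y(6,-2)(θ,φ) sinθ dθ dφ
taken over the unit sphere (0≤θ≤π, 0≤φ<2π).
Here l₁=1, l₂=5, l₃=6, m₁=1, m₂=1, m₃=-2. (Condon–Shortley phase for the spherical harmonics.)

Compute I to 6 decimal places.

m-sum 0 ✓  L=12 even ✓  4≤6≤6 ✓
Π(2lᵢ+1) = 3×11×13 = 429
triangle coeff Δ(1,5,6) = 1/858
Σ_t [0,0]: t=0:+1/14400 = 1/14400
(3j)²=6/143 [(1 5 6; 0 0 0)], sign=+1
Σ_t [0,0]: t=0:+1/34560 = 1/34560
(3j)²=14/429 [(1 5 6; 1 1 -2)], sign=+1
⇒ 4πI² = 84/143
I = (+1)√(84/143/(4π)) = 0.21620548

0.216205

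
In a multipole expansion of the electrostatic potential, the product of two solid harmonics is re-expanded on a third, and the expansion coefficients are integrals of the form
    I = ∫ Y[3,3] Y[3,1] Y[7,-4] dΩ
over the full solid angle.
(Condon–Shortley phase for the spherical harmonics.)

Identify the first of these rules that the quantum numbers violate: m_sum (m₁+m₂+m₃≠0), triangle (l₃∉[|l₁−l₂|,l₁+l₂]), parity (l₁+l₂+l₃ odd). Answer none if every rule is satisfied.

triangle

Σmᵢ = 0  ✓
l₃∈[|l₁−l₂|,l₁+l₂]=[0,6], have l₃=7  ✗
Σlᵢ = 13 ⇒ odd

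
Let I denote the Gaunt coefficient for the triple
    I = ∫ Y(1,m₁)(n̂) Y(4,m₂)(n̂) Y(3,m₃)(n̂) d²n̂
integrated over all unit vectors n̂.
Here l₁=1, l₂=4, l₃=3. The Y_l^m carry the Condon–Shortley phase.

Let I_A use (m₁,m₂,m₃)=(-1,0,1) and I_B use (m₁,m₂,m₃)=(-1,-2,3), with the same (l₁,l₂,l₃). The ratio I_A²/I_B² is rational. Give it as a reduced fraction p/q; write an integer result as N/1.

6/1

Shared (l₁,l₂,l₃)=(1,4,3): N and (l;000)² cancel in I_A²/I_B².
A: Δ = 2!·0!·6!/9! = 1/252; Racah Σ t=2..2: t=2:+1/96 = 1/96; ⇒ 3j(1 4 3; -1 0 1)² = 1/42, sgn +1
B: Δ = 2!·0!·6!/9! = 1/252; Racah Σ t=2..2: t=2:+1/1440 = 1/1440; ⇒ 3j(1 4 3; -1 -2 3)² = 1/252, sgn +1
I_A²/I_B² = (1/42)/(1/252) = 6/1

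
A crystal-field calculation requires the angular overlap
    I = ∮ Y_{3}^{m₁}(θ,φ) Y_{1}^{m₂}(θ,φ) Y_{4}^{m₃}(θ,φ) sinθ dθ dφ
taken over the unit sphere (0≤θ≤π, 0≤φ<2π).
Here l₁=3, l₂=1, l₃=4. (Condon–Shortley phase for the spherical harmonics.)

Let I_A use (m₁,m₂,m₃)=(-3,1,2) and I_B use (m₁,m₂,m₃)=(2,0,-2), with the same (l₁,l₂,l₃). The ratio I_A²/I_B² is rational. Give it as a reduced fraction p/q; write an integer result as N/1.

Shared (l₁,l₂,l₃)=(3,1,4): N and (l;000)² cancel in I_A²/I_B².
A: Δ = 0!·6!·2!/9! = 1/252; Racah Σ t=0..0: t=0:+1/1440 = 1/1440; ⇒ 3j(3 1 4; -3 1 2)² = 1/252, sgn +1
B: Δ = 0!·6!·2!/9! = 1/252; Racah Σ t=0..0: t=0:+1/120 = 1/120; ⇒ 3j(3 1 4; 2 0 -2)² = 1/21, sgn +1
I_A²/I_B² = (1/252)/(1/21) = 1/12

1/12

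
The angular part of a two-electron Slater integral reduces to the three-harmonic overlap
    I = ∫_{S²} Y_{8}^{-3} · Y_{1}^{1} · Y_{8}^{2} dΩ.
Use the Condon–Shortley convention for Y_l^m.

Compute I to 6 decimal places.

0.000000

l₁+l₂+l₃=17 is odd: 3j(l;000)=0 ⇒ I=0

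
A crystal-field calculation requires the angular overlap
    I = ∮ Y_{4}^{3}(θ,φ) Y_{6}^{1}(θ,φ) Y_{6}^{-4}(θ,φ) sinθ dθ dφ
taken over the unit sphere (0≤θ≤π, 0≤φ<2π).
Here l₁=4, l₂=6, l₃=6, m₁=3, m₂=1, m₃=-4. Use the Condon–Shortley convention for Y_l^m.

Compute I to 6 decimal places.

m-sum 0 ✓  L=16 even ✓  2≤6≤10 ✓
Π(2lᵢ+1) = 9×13×13 = 1521
triangle coeff Δ(4,6,6) = 1/15315300
Σ_t [0,4]: t=0:+1/829440 t=1:−1/25920 t=2:+1/9216 t=3:−1/25920 t=4:+1/829440 = 7/207360
(3j)²=28/2431 [(4 6 6; 0 0 0)], sign=+1
Σ_t [0,1]: t=0:+1/725760 t=1:−1/207360 = -1/290304
(3j)²=125/7293 [(4 6 6; 3 1 -4)], sign=-1
⇒ 4πI² = 10500/34969
I = (-1)√(10500/34969/(4π)) = -0.15457815

-0.154578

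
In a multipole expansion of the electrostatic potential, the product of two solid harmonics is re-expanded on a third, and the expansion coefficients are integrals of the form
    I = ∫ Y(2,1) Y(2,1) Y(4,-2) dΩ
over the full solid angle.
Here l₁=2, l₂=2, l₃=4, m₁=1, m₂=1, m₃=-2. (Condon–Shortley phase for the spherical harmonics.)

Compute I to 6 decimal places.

0.254875

m-sum 0 ✓  L=8 even ✓  0≤4≤4 ✓
Π(2lᵢ+1) = 5×5×9 = 225
triangle coeff Δ(2,2,4) = 1/630
Σ_t [0,0]: t=0:+1/16 = 1/16
(3j)²=2/35 [(2 2 4; 0 0 0)], sign=+1
Σ_t [0,0]: t=0:+1/36 = 1/36
(3j)²=4/63 [(2 2 4; 1 1 -2)], sign=+1
⇒ 4πI² = 40/49
I = (+1)√(40/49/(4π)) = 0.25487487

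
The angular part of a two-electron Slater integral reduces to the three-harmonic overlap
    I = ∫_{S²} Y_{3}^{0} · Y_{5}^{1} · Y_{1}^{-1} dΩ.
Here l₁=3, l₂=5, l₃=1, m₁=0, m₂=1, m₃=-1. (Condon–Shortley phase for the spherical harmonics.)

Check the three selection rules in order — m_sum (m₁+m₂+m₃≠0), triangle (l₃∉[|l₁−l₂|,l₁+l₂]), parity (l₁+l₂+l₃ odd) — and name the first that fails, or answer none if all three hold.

m₁+m₂+m₃ = 0 + 1 − 1 = 0  ✓
triangle: |3−5|=2 ≤ l₃=1 ≤ 3+5=8  ✗
parity: l₁+l₂+l₃ = 9 is odd

triangle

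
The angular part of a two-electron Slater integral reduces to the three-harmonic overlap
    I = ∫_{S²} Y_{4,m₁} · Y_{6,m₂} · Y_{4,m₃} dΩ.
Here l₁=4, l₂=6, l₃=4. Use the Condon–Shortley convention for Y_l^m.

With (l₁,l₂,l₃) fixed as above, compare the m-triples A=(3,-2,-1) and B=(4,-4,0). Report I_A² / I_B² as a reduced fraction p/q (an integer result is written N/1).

3/4

Shared (l₁,l₂,l₃)=(4,6,4): N and (l;000)² cancel in I_A²/I_B².
A: Δ = 6!·2!·6!/15! = 1/1261260; Racah Σ t=0..1: t=0:+1/34560 t=1:−1/8640 = -1/11520; ⇒ 3j(4 6 4; 3 -2 -1)² = 3/143, sgn +1
B: Δ = 6!·2!·6!/15! = 1/1261260; Racah Σ t=0..0: t=0:+1/69120 = 1/69120; ⇒ 3j(4 6 4; 4 -4 0)² = 4/143, sgn +1
I_A²/I_B² = (3/143)/(4/143) = 3/4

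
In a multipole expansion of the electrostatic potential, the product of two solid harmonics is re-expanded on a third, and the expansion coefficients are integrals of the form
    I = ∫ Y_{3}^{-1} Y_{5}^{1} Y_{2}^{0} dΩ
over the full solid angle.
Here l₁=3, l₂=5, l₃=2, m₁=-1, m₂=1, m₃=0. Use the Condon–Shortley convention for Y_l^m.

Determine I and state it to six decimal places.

-0.227318

m-sum 0 ✓  L=10 even ✓  2≤2≤8 ✓
Π(2lᵢ+1) = 7×11×5 = 385
triangle coeff Δ(3,5,2) = 1/2310
Σ_t [3,3]: t=3:−1/144 = -1/144
(3j)²=10/231 [(3 5 2; 0 0 0)], sign=-1
Σ_t [4,4]: t=4:+1/192 = 1/192
(3j)²=3/77 [(3 5 2; -1 1 0)], sign=+1
⇒ 4πI² = 50/77
I = (-1)√(50/77/(4π)) = -0.22731846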